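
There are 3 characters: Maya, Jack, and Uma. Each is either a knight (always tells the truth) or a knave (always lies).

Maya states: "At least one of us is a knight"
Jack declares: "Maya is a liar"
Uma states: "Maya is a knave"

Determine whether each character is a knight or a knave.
Maya is a knight.
Jack is a knave.
Uma is a knave.

Verification:
- Maya (knight) says "At least one of us is a knight" - this is TRUE because Maya is a knight.
- Jack (knave) says "Maya is a liar" - this is FALSE (a lie) because Maya is a knight.
- Uma (knave) says "Maya is a knave" - this is FALSE (a lie) because Maya is a knight.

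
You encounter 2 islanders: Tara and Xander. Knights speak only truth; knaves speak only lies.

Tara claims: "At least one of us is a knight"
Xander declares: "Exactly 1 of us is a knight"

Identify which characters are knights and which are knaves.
Tara is a knave.
Xander is a knave.

Verification:
- Tara (knave) says "At least one of us is a knight" - this is FALSE (a lie) because no one is a knight.
- Xander (knave) says "Exactly 1 of us is a knight" - this is FALSE (a lie) because there are 0 knights.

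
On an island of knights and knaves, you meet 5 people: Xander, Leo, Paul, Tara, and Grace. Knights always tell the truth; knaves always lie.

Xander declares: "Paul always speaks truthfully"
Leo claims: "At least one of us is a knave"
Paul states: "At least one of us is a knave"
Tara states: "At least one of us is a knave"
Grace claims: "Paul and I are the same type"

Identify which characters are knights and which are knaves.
Xander is a knight.
Leo is a knight.
Paul is a knight.
Tara is a knight.
Grace is a knave.

Verification:
- Xander (knight) says "Paul always speaks truthfully" - this is TRUE because Paul is a knight.
- Leo (knight) says "At least one of us is a knave" - this is TRUE because Grace is a knave.
- Paul (knight) says "At least one of us is a knave" - this is TRUE because Grace is a knave.
- Tara (knight) says "At least one of us is a knave" - this is TRUE because Grace is a knave.
- Grace (knave) says "Paul and I are the same type" - this is FALSE (a lie) because Grace is a knave and Paul is a knight.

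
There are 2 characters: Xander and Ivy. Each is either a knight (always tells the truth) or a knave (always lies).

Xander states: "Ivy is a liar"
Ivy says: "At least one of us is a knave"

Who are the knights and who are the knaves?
Xander is a knave.
Ivy is a knight.

Verification:
- Xander (knave) says "Ivy is a liar" - this is FALSE (a lie) because Ivy is a knight.
- Ivy (knight) says "At least one of us is a knave" - this is TRUE because Xander is a knave.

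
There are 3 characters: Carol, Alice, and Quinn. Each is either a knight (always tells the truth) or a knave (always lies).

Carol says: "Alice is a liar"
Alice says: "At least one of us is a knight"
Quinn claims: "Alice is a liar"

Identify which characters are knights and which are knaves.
Carol is a knave.
Alice is a knight.
Quinn is a knave.

Verification:
- Carol (knave) says "Alice is a liar" - this is FALSE (a lie) because Alice is a knight.
- Alice (knight) says "At least one of us is a knight" - this is TRUE because Alice is a knight.
- Quinn (knave) says "Alice is a liar" - this is FALSE (a lie) because Alice is a knight.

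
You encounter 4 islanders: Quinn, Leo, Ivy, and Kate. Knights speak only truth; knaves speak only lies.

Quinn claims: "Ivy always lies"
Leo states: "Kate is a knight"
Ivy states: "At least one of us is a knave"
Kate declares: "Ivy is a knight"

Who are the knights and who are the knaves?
Quinn is a knave.
Leo is a knight.
Ivy is a knight.
Kate is a knight.

Verification:
- Quinn (knave) says "Ivy always lies" - this is FALSE (a lie) because Ivy is a knight.
- Leo (knight) says "Kate is a knight" - this is TRUE because Kate is a knight.
- Ivy (knight) says "At least one of us is a knave" - this is TRUE because Quinn is a knave.
- Kate (knight) says "Ivy is a knight" - this is TRUE because Ivy is a knight.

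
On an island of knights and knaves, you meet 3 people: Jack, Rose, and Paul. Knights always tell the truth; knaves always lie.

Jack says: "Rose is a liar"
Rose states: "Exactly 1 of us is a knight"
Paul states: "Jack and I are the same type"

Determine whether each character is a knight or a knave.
Jack is a knight.
Rose is a knave.
Paul is a knight.

Verification:
- Jack (knight) says "Rose is a liar" - this is TRUE because Rose is a knave.
- Rose (knave) says "Exactly 1 of us is a knight" - this is FALSE (a lie) because there are 2 knights.
- Paul (knight) says "Jack and I are the same type" - this is TRUE because Paul is a knight and Jack is a knight.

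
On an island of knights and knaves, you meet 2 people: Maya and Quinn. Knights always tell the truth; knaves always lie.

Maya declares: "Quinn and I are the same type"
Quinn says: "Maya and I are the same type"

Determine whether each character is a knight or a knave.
Maya is a knight.
Quinn is a knight.

Verification:
- Maya (knight) says "Quinn and I are the same type" - this is TRUE because Maya is a knight and Quinn is a knight.
- Quinn (knight) says "Maya and I are the same type" - this is TRUE because Quinn is a knight and Maya is a knight.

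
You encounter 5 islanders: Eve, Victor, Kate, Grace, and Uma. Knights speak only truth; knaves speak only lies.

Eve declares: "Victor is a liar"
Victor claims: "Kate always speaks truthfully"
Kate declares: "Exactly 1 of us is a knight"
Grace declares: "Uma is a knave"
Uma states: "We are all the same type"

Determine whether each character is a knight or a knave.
Eve is a knight.
Victor is a knave.
Kate is a knave.
Grace is a knight.
Uma is a knave.

Verification:
- Eve (knight) says "Victor is a liar" - this is TRUE because Victor is a knave.
- Victor (knave) says "Kate always speaks truthfully" - this is FALSE (a lie) because Kate is a knave.
- Kate (knave) says "Exactly 1 of us is a knight" - this is FALSE (a lie) because there are 2 knights.
- Grace (knight) says "Uma is a knave" - this is TRUE because Uma is a knave.
- Uma (knave) says "We are all the same type" - this is FALSE (a lie) because Eve and Grace are knights and Victor, Kate, and Uma are knaves.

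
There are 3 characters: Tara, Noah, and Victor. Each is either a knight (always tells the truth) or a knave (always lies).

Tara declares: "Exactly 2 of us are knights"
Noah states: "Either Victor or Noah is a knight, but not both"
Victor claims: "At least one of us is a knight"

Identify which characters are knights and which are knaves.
Tara is a knave.
Noah is a knave.
Victor is a knave.

Verification:
- Tara (knave) says "Exactly 2 of us are knights" - this is FALSE (a lie) because there are 0 knights.
- Noah (knave) says "Either Victor or Noah is a knight, but not both" - this is FALSE (a lie) because Victor is a knave and Noah is a knave.
- Victor (knave) says "At least one of us is a knight" - this is FALSE (a lie) because no one is a knight.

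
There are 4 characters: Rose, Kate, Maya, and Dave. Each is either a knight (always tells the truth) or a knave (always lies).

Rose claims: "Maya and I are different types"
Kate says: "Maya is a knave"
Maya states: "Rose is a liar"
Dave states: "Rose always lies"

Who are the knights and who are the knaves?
Rose is a knight.
Kate is a knight.
Maya is a knave.
Dave is a knave.

Verification:
- Rose (knight) says "Maya and I are different types" - this is TRUE because Rose is a knight and Maya is a knave.
- Kate (knight) says "Maya is a knave" - this is TRUE because Maya is a knave.
- Maya (knave) says "Rose is a liar" - this is FALSE (a lie) because Rose is a knight.
- Dave (knave) says "Rose always lies" - this is FALSE (a lie) because Rose is a knight.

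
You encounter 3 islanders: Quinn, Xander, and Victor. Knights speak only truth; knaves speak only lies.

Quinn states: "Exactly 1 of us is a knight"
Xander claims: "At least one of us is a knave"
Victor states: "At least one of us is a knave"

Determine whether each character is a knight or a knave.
Quinn is a knave.
Xander is a knight.
Victor is a knight.

Verification:
- Quinn (knave) says "Exactly 1 of us is a knight" - this is FALSE (a lie) because there are 2 knights.
- Xander (knight) says "At least one of us is a knave" - this is TRUE because Quinn is a knave.
- Victor (knight) says "At least one of us is a knave" - this is TRUE because Quinn is a knave.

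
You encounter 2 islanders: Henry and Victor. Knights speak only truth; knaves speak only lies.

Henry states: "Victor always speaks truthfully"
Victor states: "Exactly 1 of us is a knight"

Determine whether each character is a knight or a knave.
Henry is a knave.
Victor is a knave.

Verification:
- Henry (knave) says "Victor always speaks truthfully" - this is FALSE (a lie) because Victor is a knave.
- Victor (knave) says "Exactly 1 of us is a knight" - this is FALSE (a lie) because there are 0 knights.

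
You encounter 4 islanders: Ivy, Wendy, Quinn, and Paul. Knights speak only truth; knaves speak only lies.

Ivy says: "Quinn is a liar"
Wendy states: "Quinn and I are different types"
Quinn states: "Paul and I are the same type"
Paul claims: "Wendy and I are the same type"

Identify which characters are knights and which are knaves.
Ivy is a knight.
Wendy is a knight.
Quinn is a knave.
Paul is a knight.

Verification:
- Ivy (knight) says "Quinn is a liar" - this is TRUE because Quinn is a knave.
- Wendy (knight) says "Quinn and I are different types" - this is TRUE because Wendy is a knight and Quinn is a knave.
- Quinn (knave) says "Paul and I are the same type" - this is FALSE (a lie) because Quinn is a knave and Paul is a knight.
- Paul (knight) says "Wendy and I are the same type" - this is TRUE because Paul is a knight and Wendy is a knight.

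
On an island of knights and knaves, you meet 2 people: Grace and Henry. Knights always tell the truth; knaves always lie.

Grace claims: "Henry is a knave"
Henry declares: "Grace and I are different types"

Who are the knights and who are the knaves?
Grace is a knave.
Henry is a knight.

Verification:
- Grace (knave) says "Henry is a knave" - this is FALSE (a lie) because Henry is a knight.
- Henry (knight) says "Grace and I are different types" - this is TRUE because Henry is a knight and Grace is a knave.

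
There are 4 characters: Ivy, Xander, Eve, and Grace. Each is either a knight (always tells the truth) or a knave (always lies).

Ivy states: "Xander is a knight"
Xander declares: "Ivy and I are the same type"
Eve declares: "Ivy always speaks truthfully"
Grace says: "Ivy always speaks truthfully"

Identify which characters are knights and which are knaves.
Ivy is a knight.
Xander is a knight.
Eve is a knight.
Grace is a knight.

Verification:
- Ivy (knight) says "Xander is a knight" - this is TRUE because Xander is a knight.
- Xander (knight) says "Ivy and I are the same type" - this is TRUE because Xander is a knight and Ivy is a knight.
- Eve (knight) says "Ivy always speaks truthfully" - this is TRUE because Ivy is a knight.
- Grace (knight) says "Ivy always speaks truthfully" - this is TRUE because Ivy is a knight.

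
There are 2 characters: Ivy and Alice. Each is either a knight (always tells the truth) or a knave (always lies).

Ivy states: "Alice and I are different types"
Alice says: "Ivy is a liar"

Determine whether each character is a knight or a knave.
Ivy is a knight.
Alice is a knave.

Verification:
- Ivy (knight) says "Alice and I are different types" - this is TRUE because Ivy is a knight and Alice is a knave.
- Alice (knave) says "Ivy is a liar" - this is FALSE (a lie) because Ivy is a knight.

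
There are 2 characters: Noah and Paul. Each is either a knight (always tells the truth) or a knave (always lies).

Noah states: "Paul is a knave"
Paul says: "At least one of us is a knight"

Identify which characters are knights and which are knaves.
Noah is a knave.
Paul is a knight.

Verification:
- Noah (knave) says "Paul is a knave" - this is FALSE (a lie) because Paul is a knight.
- Paul (knight) says "At least one of us is a knight" - this is TRUE because Paul is a knight.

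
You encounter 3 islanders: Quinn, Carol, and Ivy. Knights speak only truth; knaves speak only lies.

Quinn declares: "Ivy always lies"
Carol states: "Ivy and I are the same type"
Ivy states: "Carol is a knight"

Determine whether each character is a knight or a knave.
Quinn is a knave.
Carol is a knight.
Ivy is a knight.

Verification:
- Quinn (knave) says "Ivy always lies" - this is FALSE (a lie) because Ivy is a knight.
- Carol (knight) says "Ivy and I are the same type" - this is TRUE because Carol is a knight and Ivy is a knight.
- Ivy (knight) says "Carol is a knight" - this is TRUE because Carol is a knight.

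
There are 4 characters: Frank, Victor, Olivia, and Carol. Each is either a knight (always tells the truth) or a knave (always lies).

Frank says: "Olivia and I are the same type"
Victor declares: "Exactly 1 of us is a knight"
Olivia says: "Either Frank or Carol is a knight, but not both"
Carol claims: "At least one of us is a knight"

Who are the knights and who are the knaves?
Frank is a knave.
Victor is a knave.
Olivia is a knight.
Carol is a knight.

Verification:
- Frank (knave) says "Olivia and I are the same type" - this is FALSE (a lie) because Frank is a knave and Olivia is a knight.
- Victor (knave) says "Exactly 1 of us is a knight" - this is FALSE (a lie) because there are 2 knights.
- Olivia (knight) says "Either Frank or Carol is a knight, but not both" - this is TRUE because Frank is a knave and Carol is a knight.
- Carol (knight) says "At least one of us is a knight" - this is TRUE because Olivia and Carol are knights.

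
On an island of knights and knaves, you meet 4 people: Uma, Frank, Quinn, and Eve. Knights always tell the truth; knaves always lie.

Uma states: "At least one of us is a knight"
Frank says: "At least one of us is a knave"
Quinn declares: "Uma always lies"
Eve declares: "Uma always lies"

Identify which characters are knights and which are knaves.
Uma is a knight.
Frank is a knight.
Quinn is a knave.
Eve is a knave.

Verification:
- Uma (knight) says "At least one of us is a knight" - this is TRUE because Uma and Frank are knights.
- Frank (knight) says "At least one of us is a knave" - this is TRUE because Quinn and Eve are knaves.
- Quinn (knave) says "Uma always lies" - this is FALSE (a lie) because Uma is a knight.
- Eve (knave) says "Uma always lies" - this is FALSE (a lie) because Uma is a knight.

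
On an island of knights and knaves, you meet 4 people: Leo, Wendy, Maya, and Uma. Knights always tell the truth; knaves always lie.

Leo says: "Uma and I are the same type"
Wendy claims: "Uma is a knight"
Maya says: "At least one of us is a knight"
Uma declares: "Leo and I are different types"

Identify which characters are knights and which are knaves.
Leo is a knave.
Wendy is a knight.
Maya is a knight.
Uma is a knight.

Verification:
- Leo (knave) says "Uma and I are the same type" - this is FALSE (a lie) because Leo is a knave and Uma is a knight.
- Wendy (knight) says "Uma is a knight" - this is TRUE because Uma is a knight.
- Maya (knight) says "At least one of us is a knight" - this is TRUE because Wendy, Maya, and Uma are knights.
- Uma (knight) says "Leo and I are different types" - this is TRUE because Uma is a knight and Leo is a knave.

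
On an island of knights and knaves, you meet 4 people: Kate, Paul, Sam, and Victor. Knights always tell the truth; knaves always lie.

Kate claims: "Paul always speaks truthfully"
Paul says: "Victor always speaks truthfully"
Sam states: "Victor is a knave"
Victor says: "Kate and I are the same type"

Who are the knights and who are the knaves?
Kate is a knight.
Paul is a knight.
Sam is a knave.
Victor is a knight.

Verification:
- Kate (knight) says "Paul always speaks truthfully" - this is TRUE because Paul is a knight.
- Paul (knight) says "Victor always speaks truthfully" - this is TRUE because Victor is a knight.
- Sam (knave) says "Victor is a knave" - this is FALSE (a lie) because Victor is a knight.
- Victor (knight) says "Kate and I are the same type" - this is TRUE because Victor is a knight and Kate is a knight.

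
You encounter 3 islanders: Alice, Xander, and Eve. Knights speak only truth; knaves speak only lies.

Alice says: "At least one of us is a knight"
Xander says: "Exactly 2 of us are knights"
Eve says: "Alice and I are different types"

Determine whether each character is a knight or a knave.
Alice is a knave.
Xander is a knave.
Eve is a knave.

Verification:
- Alice (knave) says "At least one of us is a knight" - this is FALSE (a lie) because no one is a knight.
- Xander (knave) says "Exactly 2 of us are knights" - this is FALSE (a lie) because there are 0 knights.
- Eve (knave) says "Alice and I are different types" - this is FALSE (a lie) because Eve is a knave and Alice is a knave.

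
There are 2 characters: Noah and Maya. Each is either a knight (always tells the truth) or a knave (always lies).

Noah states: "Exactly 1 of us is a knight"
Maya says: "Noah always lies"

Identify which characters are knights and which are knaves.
Noah is a knight.
Maya is a knave.

Verification:
- Noah (knight) says "Exactly 1 of us is a knight" - this is TRUE because there are 1 knights.
- Maya (knave) says "Noah always lies" - this is FALSE (a lie) because Noah is a knight.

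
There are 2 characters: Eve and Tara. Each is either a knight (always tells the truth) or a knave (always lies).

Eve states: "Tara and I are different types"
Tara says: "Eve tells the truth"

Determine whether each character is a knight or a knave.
Eve is a knave.
Tara is a knave.

Verification:
- Eve (knave) says "Tara and I are different types" - this is FALSE (a lie) because Eve is a knave and Tara is a knave.
- Tara (knave) says "Eve tells the truth" - this is FALSE (a lie) because Eve is a knave.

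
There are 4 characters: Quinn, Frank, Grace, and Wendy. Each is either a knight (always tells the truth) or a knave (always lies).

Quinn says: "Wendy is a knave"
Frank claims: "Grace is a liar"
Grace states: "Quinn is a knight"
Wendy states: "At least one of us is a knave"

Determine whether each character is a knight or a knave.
Quinn is a knave.
Frank is a knight.
Grace is a knave.
Wendy is a knight.

Verification:
- Quinn (knave) says "Wendy is a knave" - this is FALSE (a lie) because Wendy is a knight.
- Frank (knight) says "Grace is a liar" - this is TRUE because Grace is a knave.
- Grace (knave) says "Quinn is a knight" - this is FALSE (a lie) because Quinn is a knave.
- Wendy (knight) says "At least one of us is a knave" - this is TRUE because Quinn and Grace are knaves.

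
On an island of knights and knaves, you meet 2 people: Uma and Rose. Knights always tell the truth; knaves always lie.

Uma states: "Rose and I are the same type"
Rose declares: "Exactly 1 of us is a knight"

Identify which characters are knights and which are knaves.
Uma is a knave.
Rose is a knight.

Verification:
- Uma (knave) says "Rose and I are the same type" - this is FALSE (a lie) because Uma is a knave and Rose is a knight.
- Rose (knight) says "Exactly 1 of us is a knight" - this is TRUE because there are 1 knights.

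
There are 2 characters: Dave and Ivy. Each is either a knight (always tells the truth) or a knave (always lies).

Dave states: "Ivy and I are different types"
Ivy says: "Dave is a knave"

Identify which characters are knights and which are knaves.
Dave is a knight.
Ivy is a knave.

Verification:
- Dave (knight) says "Ivy and I are different types" - this is TRUE because Dave is a knight and Ivy is a knave.
- Ivy (knave) says "Dave is a knave" - this is FALSE (a lie) because Dave is a knight.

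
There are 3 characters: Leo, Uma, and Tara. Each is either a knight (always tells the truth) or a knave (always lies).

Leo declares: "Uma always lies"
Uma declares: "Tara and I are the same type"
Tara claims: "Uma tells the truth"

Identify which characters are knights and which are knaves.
Leo is a knave.
Uma is a knight.
Tara is a knight.

Verification:
- Leo (knave) says "Uma always lies" - this is FALSE (a lie) because Uma is a knight.
- Uma (knight) says "Tara and I are the same type" - this is TRUE because Uma is a knight and Tara is a knight.
- Tara (knight) says "Uma tells the truth" - this is TRUE because Uma is a knight.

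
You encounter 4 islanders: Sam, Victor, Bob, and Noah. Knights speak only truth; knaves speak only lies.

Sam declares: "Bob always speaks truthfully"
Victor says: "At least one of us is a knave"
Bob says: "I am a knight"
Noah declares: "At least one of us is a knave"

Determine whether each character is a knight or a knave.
Sam is a knave.
Victor is a knight.
Bob is a knave.
Noah is a knight.

Verification:
- Sam (knave) says "Bob always speaks truthfully" - this is FALSE (a lie) because Bob is a knave.
- Victor (knight) says "At least one of us is a knave" - this is TRUE because Sam and Bob are knaves.
- Bob (knave) says "I am a knight" - this is FALSE (a lie) because Bob is a knave.
- Noah (knight) says "At least one of us is a knave" - this is TRUE because Sam and Bob are knaves.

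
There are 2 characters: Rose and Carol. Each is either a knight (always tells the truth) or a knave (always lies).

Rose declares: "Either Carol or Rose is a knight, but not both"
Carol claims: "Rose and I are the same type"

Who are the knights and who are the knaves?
Rose is a knight.
Carol is a knave.

Verification:
- Rose (knight) says "Either Carol or Rose is a knight, but not both" - this is TRUE because Carol is a knave and Rose is a knight.
- Carol (knave) says "Rose and I are the same type" - this is FALSE (a lie) because Carol is a knave and Rose is a knight.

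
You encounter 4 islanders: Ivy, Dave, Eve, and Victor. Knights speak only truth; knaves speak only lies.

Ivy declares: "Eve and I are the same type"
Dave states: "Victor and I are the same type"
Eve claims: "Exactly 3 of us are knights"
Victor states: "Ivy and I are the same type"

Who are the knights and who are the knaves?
Ivy is a knight.
Dave is a knave.
Eve is a knight.
Victor is a knight.

Verification:
- Ivy (knight) says "Eve and I are the same type" - this is TRUE because Ivy is a knight and Eve is a knight.
- Dave (knave) says "Victor and I are the same type" - this is FALSE (a lie) because Dave is a knave and Victor is a knight.
- Eve (knight) says "Exactly 3 of us are knights" - this is TRUE because there are 3 knights.
- Victor (knight) says "Ivy and I are the same type" - this is TRUE because Victor is a knight and Ivy is a knight.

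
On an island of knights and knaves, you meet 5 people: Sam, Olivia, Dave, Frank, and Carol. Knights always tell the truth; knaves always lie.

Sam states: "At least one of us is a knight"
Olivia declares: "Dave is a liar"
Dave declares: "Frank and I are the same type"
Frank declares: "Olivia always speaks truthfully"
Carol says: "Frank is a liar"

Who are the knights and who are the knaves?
Sam is a knight.
Olivia is a knight.
Dave is a knave.
Frank is a knight.
Carol is a knave.

Verification:
- Sam (knight) says "At least one of us is a knight" - this is TRUE because Sam, Olivia, and Frank are knights.
- Olivia (knight) says "Dave is a liar" - this is TRUE because Dave is a knave.
- Dave (knave) says "Frank and I are the same type" - this is FALSE (a lie) because Dave is a knave and Frank is a knight.
- Frank (knight) says "Olivia always speaks truthfully" - this is TRUE because Olivia is a knight.
- Carol (knave) says "Frank is a liar" - this is FALSE (a lie) because Frank is a knight.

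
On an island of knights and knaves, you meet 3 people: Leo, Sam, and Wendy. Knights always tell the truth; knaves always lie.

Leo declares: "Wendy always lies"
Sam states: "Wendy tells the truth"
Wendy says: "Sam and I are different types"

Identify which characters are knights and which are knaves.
Leo is a knight.
Sam is a knave.
Wendy is a knave.

Verification:
- Leo (knight) says "Wendy always lies" - this is TRUE because Wendy is a knave.
- Sam (knave) says "Wendy tells the truth" - this is FALSE (a lie) because Wendy is a knave.
- Wendy (knave) says "Sam and I are different types" - this is FALSE (a lie) because Wendy is a knave and Sam is a knave.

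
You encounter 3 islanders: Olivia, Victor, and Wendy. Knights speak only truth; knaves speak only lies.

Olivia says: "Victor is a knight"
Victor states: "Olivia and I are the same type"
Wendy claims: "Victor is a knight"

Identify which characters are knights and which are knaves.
Olivia is a knight.
Victor is a knight.
Wendy is a knight.

Verification:
- Olivia (knight) says "Victor is a knight" - this is TRUE because Victor is a knight.
- Victor (knight) says "Olivia and I are the same type" - this is TRUE because Victor is a knight and Olivia is a knight.
- Wendy (knight) says "Victor is a knight" - this is TRUE because Victor is a knight.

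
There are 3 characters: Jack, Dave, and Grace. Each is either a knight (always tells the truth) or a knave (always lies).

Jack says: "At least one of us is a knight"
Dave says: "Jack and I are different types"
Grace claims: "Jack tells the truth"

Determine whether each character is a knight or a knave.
Jack is a knave.
Dave is a knave.
Grace is a knave.

Verification:
- Jack (knave) says "At least one of us is a knight" - this is FALSE (a lie) because no one is a knight.
- Dave (knave) says "Jack and I are different types" - this is FALSE (a lie) because Dave is a knave and Jack is a knave.
- Grace (knave) says "Jack tells the truth" - this is FALSE (a lie) because Jack is a knave.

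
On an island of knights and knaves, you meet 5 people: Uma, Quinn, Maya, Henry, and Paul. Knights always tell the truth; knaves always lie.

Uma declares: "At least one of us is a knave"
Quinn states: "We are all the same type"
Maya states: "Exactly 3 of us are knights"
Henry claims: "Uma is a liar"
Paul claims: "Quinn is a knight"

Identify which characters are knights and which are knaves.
Uma is a knight.
Quinn is a knave.
Maya is a knave.
Henry is a knave.
Paul is a knave.

Verification:
- Uma (knight) says "At least one of us is a knave" - this is TRUE because Quinn, Maya, Henry, and Paul are knaves.
- Quinn (knave) says "We are all the same type" - this is FALSE (a lie) because Uma is a knight and Quinn, Maya, Henry, and Paul are knaves.
- Maya (knave) says "Exactly 3 of us are knights" - this is FALSE (a lie) because there are 1 knights.
- Henry (knave) says "Uma is a liar" - this is FALSE (a lie) because Uma is a knight.
- Paul (knave) says "Quinn is a knight" - this is FALSE (a lie) because Quinn is a knave.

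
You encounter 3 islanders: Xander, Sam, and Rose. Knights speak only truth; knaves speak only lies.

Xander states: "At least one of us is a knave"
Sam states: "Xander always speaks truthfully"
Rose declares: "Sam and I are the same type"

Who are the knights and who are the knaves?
Xander is a knight.
Sam is a knight.
Rose is a knave.

Verification:
- Xander (knight) says "At least one of us is a knave" - this is TRUE because Rose is a knave.
- Sam (knight) says "Xander always speaks truthfully" - this is TRUE because Xander is a knight.
- Rose (knave) says "Sam and I are the same type" - this is FALSE (a lie) because Rose is a knave and Sam is a knight.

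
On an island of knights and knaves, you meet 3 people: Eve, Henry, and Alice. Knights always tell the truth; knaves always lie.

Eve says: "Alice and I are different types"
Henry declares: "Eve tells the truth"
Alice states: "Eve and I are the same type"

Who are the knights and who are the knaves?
Eve is a knight.
Henry is a knight.
Alice is a knave.

Verification:
- Eve (knight) says "Alice and I are different types" - this is TRUE because Eve is a knight and Alice is a knave.
- Henry (knight) says "Eve tells the truth" - this is TRUE because Eve is a knight.
- Alice (knave) says "Eve and I are the same type" - this is FALSE (a lie) because Alice is a knave and Eve is a knight.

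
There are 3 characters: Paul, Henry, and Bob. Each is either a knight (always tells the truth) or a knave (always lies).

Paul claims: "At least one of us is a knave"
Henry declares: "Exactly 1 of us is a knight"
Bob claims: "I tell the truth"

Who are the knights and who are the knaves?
Paul is a knight.
Henry is a knave.
Bob is a knight.

Verification:
- Paul (knight) says "At least one of us is a knave" - this is TRUE because Henry is a knave.
- Henry (knave) says "Exactly 1 of us is a knight" - this is FALSE (a lie) because there are 2 knights.
- Bob (knight) says "I tell the truth" - this is TRUE because Bob is a knight.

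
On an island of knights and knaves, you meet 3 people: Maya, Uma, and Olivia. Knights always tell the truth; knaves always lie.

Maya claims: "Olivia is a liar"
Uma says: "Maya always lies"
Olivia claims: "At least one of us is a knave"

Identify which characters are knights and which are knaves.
Maya is a knave.
Uma is a knight.
Olivia is a knight.

Verification:
- Maya (knave) says "Olivia is a liar" - this is FALSE (a lie) because Olivia is a knight.
- Uma (knight) says "Maya always lies" - this is TRUE because Maya is a knave.
- Olivia (knight) says "At least one of us is a knave" - this is TRUE because Maya is a knave.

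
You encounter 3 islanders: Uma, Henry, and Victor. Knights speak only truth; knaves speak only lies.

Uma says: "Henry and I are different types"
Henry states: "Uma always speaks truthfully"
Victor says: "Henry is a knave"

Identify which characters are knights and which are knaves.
Uma is a knave.
Henry is a knave.
Victor is a knight.

Verification:
- Uma (knave) says "Henry and I are different types" - this is FALSE (a lie) because Uma is a knave and Henry is a knave.
- Henry (knave) says "Uma always speaks truthfully" - this is FALSE (a lie) because Uma is a knave.
- Victor (knight) says "Henry is a knave" - this is TRUE because Henry is a knave.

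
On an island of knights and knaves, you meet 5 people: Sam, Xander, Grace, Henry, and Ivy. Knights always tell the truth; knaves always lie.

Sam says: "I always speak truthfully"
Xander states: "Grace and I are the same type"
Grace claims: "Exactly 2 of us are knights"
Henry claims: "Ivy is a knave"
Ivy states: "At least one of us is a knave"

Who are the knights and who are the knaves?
Sam is a knave.
Xander is a knave.
Grace is a knight.
Henry is a knave.
Ivy is a knight.

Verification:
- Sam (knave) says "I always speak truthfully" - this is FALSE (a lie) because Sam is a knave.
- Xander (knave) says "Grace and I are the same type" - this is FALSE (a lie) because Xander is a knave and Grace is a knight.
- Grace (knight) says "Exactly 2 of us are knights" - this is TRUE because there are 2 knights.
- Henry (knave) says "Ivy is a knave" - this is FALSE (a lie) because Ivy is a knight.
- Ivy (knight) says "At least one of us is a knave" - this is TRUE because Sam, Xander, and Henry are knaves.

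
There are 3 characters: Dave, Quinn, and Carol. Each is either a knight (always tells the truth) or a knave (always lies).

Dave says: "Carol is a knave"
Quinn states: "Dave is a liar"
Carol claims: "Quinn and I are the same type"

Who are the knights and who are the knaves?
Dave is a knave.
Quinn is a knight.
Carol is a knight.

Verification:
- Dave (knave) says "Carol is a knave" - this is FALSE (a lie) because Carol is a knight.
- Quinn (knight) says "Dave is a liar" - this is TRUE because Dave is a knave.
- Carol (knight) says "Quinn and I are the same type" - this is TRUE because Carol is a knight and Quinn is a knight.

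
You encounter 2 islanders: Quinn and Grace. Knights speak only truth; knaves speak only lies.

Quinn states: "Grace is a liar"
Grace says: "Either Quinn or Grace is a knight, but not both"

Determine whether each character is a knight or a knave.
Quinn is a knave.
Grace is a knight.

Verification:
- Quinn (knave) says "Grace is a liar" - this is FALSE (a lie) because Grace is a knight.
- Grace (knight) says "Either Quinn or Grace is a knight, but not both" - this is TRUE because Quinn is a knave and Grace is a knight.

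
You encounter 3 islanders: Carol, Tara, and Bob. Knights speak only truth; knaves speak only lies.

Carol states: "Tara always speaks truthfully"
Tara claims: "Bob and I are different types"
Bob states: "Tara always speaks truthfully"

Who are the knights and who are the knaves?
Carol is a knave.
Tara is a knave.
Bob is a knave.

Verification:
- Carol (knave) says "Tara always speaks truthfully" - this is FALSE (a lie) because Tara is a knave.
- Tara (knave) says "Bob and I are different types" - this is FALSE (a lie) because Tara is a knave and Bob is a knave.
- Bob (knave) says "Tara always speaks truthfully" - this is FALSE (a lie) because Tara is a knave.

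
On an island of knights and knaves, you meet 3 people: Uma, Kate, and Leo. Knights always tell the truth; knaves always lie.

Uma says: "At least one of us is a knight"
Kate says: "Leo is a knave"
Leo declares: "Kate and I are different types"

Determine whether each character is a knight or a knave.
Uma is a knight.
Kate is a knave.
Leo is a knight.

Verification:
- Uma (knight) says "At least one of us is a knight" - this is TRUE because Uma and Leo are knights.
- Kate (knave) says "Leo is a knave" - this is FALSE (a lie) because Leo is a knight.
- Leo (knight) says "Kate and I are different types" - this is TRUE because Leo is a knight and Kate is a knave.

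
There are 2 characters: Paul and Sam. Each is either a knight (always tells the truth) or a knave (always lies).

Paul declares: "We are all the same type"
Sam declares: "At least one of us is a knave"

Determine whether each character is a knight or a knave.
Paul is a knave.
Sam is a knight.

Verification:
- Paul (knave) says "We are all the same type" - this is FALSE (a lie) because Sam is a knight and Paul is a knave.
- Sam (knight) says "At least one of us is a knave" - this is TRUE because Paul is a knave.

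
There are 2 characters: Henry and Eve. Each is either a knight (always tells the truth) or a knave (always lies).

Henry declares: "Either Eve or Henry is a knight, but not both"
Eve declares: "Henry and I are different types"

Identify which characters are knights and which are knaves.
Henry is a knave.
Eve is a knave.

Verification:
- Henry (knave) says "Either Eve or Henry is a knight, but not both" - this is FALSE (a lie) because Eve is a knave and Henry is a knave.
- Eve (knave) says "Henry and I are different types" - this is FALSE (a lie) because Eve is a knave and Henry is a knave.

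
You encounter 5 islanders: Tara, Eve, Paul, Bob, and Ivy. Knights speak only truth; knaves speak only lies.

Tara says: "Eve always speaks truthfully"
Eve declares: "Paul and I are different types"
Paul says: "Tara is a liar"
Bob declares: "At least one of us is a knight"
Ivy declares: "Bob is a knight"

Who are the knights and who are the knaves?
Tara is a knight.
Eve is a knight.
Paul is a knave.
Bob is a knight.
Ivy is a knight.

Verification:
- Tara (knight) says "Eve always speaks truthfully" - this is TRUE because Eve is a knight.
- Eve (knight) says "Paul and I are different types" - this is TRUE because Eve is a knight and Paul is a knave.
- Paul (knave) says "Tara is a liar" - this is FALSE (a lie) because Tara is a knight.
- Bob (knight) says "At least one of us is a knight" - this is TRUE because Tara, Eve, Bob, and Ivy are knights.
- Ivy (knight) says "Bob is a knight" - this is TRUE because Bob is a knight.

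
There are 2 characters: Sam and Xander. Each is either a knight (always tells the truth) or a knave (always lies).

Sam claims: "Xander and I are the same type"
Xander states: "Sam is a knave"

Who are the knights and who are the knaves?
Sam is a knave.
Xander is a knight.

Verification:
- Sam (knave) says "Xander and I are the same type" - this is FALSE (a lie) because Sam is a knave and Xander is a knight.
- Xander (knight) says "Sam is a knave" - this is TRUE because Sam is a knave.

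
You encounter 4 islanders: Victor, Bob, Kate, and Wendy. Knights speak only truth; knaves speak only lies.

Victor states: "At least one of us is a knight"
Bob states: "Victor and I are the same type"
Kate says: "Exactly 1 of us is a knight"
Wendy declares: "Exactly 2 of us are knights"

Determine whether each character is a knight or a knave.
Victor is a knight.
Bob is a knave.
Kate is a knave.
Wendy is a knight.

Verification:
- Victor (knight) says "At least one of us is a knight" - this is TRUE because Victor and Wendy are knights.
- Bob (knave) says "Victor and I are the same type" - this is FALSE (a lie) because Bob is a knave and Victor is a knight.
- Kate (knave) says "Exactly 1 of us is a knight" - this is FALSE (a lie) because there are 2 knights.
- Wendy (knight) says "Exactly 2 of us are knights" - this is TRUE because there are 2 knights.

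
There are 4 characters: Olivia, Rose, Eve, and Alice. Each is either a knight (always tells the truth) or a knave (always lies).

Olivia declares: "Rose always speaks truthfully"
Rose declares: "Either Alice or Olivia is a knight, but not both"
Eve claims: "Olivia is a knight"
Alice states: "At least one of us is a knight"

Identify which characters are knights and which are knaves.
Olivia is a knave.
Rose is a knave.
Eve is a knave.
Alice is a knave.

Verification:
- Olivia (knave) says "Rose always speaks truthfully" - this is FALSE (a lie) because Rose is a knave.
- Rose (knave) says "Either Alice or Olivia is a knight, but not both" - this is FALSE (a lie) because Alice is a knave and Olivia is a knave.
- Eve (knave) says "Olivia is a knight" - this is FALSE (a lie) because Olivia is a knave.
- Alice (knave) says "At least one of us is a knight" - this is FALSE (a lie) because no one is a knight.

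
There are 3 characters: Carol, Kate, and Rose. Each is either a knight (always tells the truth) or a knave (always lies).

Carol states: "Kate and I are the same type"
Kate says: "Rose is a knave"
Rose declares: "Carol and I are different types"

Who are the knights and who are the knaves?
Carol is a knave.
Kate is a knight.
Rose is a knave.

Verification:
- Carol (knave) says "Kate and I are the same type" - this is FALSE (a lie) because Carol is a knave and Kate is a knight.
- Kate (knight) says "Rose is a knave" - this is TRUE because Rose is a knave.
- Rose (knave) says "Carol and I are different types" - this is FALSE (a lie) because Rose is a knave and Carol is a knave.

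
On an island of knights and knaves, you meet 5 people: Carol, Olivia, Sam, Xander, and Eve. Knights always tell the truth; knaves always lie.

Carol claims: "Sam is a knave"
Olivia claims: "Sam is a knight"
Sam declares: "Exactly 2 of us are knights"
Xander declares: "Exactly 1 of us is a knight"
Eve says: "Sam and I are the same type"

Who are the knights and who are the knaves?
Carol is a knave.
Olivia is a knight.
Sam is a knight.
Xander is a knave.
Eve is a knave.

Verification:
- Carol (knave) says "Sam is a knave" - this is FALSE (a lie) because Sam is a knight.
- Olivia (knight) says "Sam is a knight" - this is TRUE because Sam is a knight.
- Sam (knight) says "Exactly 2 of us are knights" - this is TRUE because there are 2 knights.
- Xander (knave) says "Exactly 1 of us is a knight" - this is FALSE (a lie) because there are 2 knights.
- Eve (knave) says "Sam and I are the same type" - this is FALSE (a lie) because Eve is a knave and Sam is a knight.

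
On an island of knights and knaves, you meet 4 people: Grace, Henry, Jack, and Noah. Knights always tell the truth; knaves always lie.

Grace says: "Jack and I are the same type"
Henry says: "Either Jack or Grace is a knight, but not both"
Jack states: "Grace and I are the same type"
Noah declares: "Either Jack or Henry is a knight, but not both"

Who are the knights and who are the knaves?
Grace is a knight.
Henry is a knave.
Jack is a knight.
Noah is a knight.

Verification:
- Grace (knight) says "Jack and I are the same type" - this is TRUE because Grace is a knight and Jack is a knight.
- Henry (knave) says "Either Jack or Grace is a knight, but not both" - this is FALSE (a lie) because Jack is a knight and Grace is a knight.
- Jack (knight) says "Grace and I are the same type" - this is TRUE because Jack is a knight and Grace is a knight.
- Noah (knight) says "Either Jack or Henry is a knight, but not both" - this is TRUE because Jack is a knight and Henry is a knave.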